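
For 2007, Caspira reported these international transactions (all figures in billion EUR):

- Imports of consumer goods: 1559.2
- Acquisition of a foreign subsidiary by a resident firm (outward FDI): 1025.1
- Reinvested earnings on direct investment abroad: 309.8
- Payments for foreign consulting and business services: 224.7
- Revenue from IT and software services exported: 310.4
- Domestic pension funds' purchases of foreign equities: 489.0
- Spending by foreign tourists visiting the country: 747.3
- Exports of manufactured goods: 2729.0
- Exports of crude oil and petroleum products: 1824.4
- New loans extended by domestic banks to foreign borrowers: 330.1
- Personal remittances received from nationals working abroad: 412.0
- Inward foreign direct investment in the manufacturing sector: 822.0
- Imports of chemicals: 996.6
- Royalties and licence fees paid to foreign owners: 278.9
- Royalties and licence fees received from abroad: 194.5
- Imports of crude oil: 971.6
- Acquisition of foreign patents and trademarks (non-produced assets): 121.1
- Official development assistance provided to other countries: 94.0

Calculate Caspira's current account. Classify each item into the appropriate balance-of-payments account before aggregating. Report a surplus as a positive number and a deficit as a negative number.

2402.4

Goods: 1824.4 - 1559.2 + 2729.0 - 971.6 - 996.6 = 1026.0
Services: 747.3 + 194.5 - 224.7 - 278.9 + 310.4 = 748.6
Primary income: 309.8
Secondary income: -94.0 + 412.0 = 318.0
Current account = 1026.0 + 748.6 + 309.8 + 318.0 = 2402.4
(Excluded from the current account — financial account: acquisition of a foreign subsidiary by a resident firm (outward FDI) 1025.1, domestic pension funds' purchases of foreign equities 489.0, new loans extended by domestic banks to foreign borrowers 330.1, inward foreign direct investment in the manufacturing sector 822.0; capital account: acquisition of foreign patents and trademarks (non-produced assets) 121.1.)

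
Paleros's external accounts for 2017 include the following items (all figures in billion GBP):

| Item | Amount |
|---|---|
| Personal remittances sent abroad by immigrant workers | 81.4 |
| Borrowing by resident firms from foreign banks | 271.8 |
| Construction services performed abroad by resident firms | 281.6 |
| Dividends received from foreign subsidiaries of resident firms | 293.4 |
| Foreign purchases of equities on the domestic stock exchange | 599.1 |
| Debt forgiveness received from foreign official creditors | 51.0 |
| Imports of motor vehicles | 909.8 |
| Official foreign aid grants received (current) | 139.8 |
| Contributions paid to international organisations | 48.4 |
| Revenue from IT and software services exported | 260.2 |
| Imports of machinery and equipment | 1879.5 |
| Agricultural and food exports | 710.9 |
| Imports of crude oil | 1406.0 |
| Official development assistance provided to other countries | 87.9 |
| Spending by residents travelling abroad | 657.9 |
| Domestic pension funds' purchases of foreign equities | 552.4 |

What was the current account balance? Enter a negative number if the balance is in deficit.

-3385.0

Goods: -1406.0 - 909.8 - 1879.5 + 710.9 = -3484.4
Services: 260.2 - 657.9 + 281.6 = -116.1
Primary income: 293.4
Secondary income: -81.4 + 139.8 - 48.4 - 87.9 = -77.9
Current account = (-3484.4) + (-116.1) + 293.4 + (-77.9) = -3385.0
(Excluded from the current account — financial account: borrowing by resident firms from foreign banks 271.8, foreign purchases of equities on the domestic stock exchange 599.1, domestic pension funds' purchases of foreign equities 552.4; capital account: debt forgiveness received from foreign official creditors 51.0.)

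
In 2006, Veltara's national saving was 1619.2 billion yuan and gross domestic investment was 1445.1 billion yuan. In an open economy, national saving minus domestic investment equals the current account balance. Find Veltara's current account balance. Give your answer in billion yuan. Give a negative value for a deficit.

CA = S - I = 1619.2 - 1445.1 = 174.1

174.1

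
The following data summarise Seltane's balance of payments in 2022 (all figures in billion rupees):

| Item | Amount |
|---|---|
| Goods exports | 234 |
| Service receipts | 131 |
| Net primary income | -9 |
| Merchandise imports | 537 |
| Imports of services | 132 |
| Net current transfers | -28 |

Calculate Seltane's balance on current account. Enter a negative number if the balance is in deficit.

Goods balance = 234 - 537 = -303
Services balance = 131 - 132 = -1
Trade balance (goods + services) = -303 + (-1) = -304
Net primary income = -9
Net secondary income = -28
Current account = -304 + (-9) + (-28) = -341

-341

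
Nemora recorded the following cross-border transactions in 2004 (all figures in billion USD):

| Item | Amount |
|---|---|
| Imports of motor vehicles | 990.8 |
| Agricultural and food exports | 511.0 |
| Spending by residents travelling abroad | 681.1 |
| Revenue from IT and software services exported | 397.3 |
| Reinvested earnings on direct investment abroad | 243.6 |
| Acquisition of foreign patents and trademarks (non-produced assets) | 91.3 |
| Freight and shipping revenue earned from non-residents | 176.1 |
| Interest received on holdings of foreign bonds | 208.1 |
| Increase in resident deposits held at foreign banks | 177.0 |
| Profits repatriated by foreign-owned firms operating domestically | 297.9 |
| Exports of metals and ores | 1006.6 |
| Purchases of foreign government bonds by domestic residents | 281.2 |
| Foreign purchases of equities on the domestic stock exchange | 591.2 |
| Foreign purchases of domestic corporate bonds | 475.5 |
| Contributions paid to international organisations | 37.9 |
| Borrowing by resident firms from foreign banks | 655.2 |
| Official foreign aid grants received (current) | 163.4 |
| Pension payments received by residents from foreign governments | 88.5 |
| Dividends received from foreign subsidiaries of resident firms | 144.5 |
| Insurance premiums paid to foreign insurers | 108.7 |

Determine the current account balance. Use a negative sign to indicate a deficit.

822.7

Goods: 511.0 - 990.8 + 1006.6 = 526.8
Services: -108.7 + 397.3 - 681.1 + 176.1 = -216.4
Primary income: 208.1 + 144.5 + 243.6 - 297.9 = 298.3
Secondary income: -37.9 + 163.4 + 88.5 = 214.0
Current account = 526.8 + (-216.4) + 298.3 + 214.0 = 822.7
(Excluded from the current account — capital account: acquisition of foreign patents and trademarks (non-produced assets) 91.3; financial account: increase in resident deposits held at foreign banks 177.0, purchases of foreign government bonds by domestic residents 281.2, foreign purchases of equities on the domestic stock exchange 591.2, foreign purchases of domestic corporate bonds 475.5, borrowing by resident firms from foreign banks 655.2.)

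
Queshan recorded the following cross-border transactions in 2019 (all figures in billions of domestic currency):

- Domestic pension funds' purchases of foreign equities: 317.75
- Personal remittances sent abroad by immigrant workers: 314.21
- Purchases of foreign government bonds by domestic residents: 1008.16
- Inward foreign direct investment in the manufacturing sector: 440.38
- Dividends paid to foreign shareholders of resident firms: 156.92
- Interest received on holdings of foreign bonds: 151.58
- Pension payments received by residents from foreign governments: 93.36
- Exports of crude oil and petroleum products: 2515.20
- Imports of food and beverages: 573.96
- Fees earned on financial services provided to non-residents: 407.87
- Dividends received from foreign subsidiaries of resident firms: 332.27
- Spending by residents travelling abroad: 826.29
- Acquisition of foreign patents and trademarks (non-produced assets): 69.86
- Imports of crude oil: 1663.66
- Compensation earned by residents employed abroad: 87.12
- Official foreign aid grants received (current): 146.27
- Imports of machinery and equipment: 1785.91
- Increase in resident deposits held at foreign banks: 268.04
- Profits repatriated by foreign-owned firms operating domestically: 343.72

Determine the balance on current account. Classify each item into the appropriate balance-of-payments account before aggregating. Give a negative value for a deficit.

Goods: -1785.91 - 1663.66 + 2515.20 - 573.96 = -1508.33
Services: -826.29 + 407.87 = -418.42
Primary income: 332.27 - 343.72 + 87.12 - 156.92 + 151.58 = 70.33
Secondary income: 146.27 - 314.21 + 93.36 = -74.58
Current account = (-1508.33) + (-418.42) + 70.33 + (-74.58) = -1931.00
(Excluded from the current account — financial account: domestic pension funds' purchases of foreign equities 317.75, purchases of foreign government bonds by domestic residents 1008.16, inward foreign direct investment in the manufacturing sector 440.38, increase in resident deposits held at foreign banks 268.04; capital account: acquisition of foreign patents and trademarks (non-produced assets) 69.86.)

-1931.00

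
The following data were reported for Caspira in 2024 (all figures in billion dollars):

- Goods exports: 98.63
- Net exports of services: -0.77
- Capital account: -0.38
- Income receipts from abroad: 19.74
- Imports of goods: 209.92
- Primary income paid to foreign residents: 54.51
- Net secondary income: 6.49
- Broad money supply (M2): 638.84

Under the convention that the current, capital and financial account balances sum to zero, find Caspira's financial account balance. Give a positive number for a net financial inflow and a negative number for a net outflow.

140.72

Goods balance = 98.63 - 209.92 = -111.29
Services balance = -0.77
Trade balance (goods + services) = -111.29 + (-0.77) = -112.06
Net primary income = 19.74 - 54.51 = -34.77
Net secondary income = 6.49
Current account = -112.06 + (-34.77) + 6.49 = -140.34
Financial account = -(-140.34 + (-0.38)) = 140.72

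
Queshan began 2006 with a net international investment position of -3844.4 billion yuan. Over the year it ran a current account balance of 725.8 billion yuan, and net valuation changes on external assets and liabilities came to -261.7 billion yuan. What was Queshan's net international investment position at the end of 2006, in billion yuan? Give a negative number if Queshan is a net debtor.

Change in NIIP = current account + net valuation change = 725.8 + (-261.7) = 464.1
End-of-year NIIP = -3844.4 + 464.1 = -3380.3

-3380.3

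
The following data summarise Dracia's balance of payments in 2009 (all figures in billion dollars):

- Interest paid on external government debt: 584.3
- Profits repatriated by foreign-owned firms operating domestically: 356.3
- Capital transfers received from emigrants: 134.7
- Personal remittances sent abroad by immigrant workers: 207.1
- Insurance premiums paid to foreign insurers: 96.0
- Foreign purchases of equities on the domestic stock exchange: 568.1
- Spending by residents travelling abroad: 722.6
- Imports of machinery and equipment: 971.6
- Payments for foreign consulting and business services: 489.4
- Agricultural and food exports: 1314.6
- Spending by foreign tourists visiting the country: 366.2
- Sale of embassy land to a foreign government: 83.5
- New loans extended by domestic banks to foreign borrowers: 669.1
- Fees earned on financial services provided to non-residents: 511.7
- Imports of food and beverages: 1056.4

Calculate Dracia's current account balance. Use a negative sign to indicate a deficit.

-2291.2

Goods: -971.6 + 1314.6 - 1056.4 = -713.4
Services: 511.7 - 96.0 + 366.2 - 722.6 - 489.4 = -430.1
Primary income: -584.3 - 356.3 = -940.6
Secondary income: -207.1
Current account = (-713.4) + (-430.1) + (-940.6) + (-207.1) = -2291.2
(Excluded from the current account — capital account: capital transfers received from emigrants 134.7, sale of embassy land to a foreign government 83.5; financial account: foreign purchases of equities on the domestic stock exchange 568.1, new loans extended by domestic banks to foreign borrowers 669.1.)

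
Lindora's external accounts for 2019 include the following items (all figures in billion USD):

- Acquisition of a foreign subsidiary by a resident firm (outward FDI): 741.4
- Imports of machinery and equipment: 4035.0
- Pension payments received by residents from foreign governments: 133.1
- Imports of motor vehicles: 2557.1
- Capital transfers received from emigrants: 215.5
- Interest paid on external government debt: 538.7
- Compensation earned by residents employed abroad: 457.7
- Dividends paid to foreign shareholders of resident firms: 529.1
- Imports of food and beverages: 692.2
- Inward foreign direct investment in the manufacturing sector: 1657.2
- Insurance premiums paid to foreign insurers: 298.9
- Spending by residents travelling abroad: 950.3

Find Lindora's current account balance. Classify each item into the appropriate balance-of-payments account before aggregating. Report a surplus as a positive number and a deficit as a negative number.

Goods: -4035.0 - 2557.1 - 692.2 = -7284.3
Services: -298.9 - 950.3 = -1249.2
Primary income: -538.7 + 457.7 - 529.1 = -610.1
Secondary income: 133.1
Current account = (-7284.3) + (-1249.2) + (-610.1) + 133.1 = -9010.5
(Excluded from the current account — financial account: acquisition of a foreign subsidiary by a resident firm (outward FDI) 741.4, inward foreign direct investment in the manufacturing sector 1657.2; capital account: capital transfers received from emigrants 215.5.)

-9010.5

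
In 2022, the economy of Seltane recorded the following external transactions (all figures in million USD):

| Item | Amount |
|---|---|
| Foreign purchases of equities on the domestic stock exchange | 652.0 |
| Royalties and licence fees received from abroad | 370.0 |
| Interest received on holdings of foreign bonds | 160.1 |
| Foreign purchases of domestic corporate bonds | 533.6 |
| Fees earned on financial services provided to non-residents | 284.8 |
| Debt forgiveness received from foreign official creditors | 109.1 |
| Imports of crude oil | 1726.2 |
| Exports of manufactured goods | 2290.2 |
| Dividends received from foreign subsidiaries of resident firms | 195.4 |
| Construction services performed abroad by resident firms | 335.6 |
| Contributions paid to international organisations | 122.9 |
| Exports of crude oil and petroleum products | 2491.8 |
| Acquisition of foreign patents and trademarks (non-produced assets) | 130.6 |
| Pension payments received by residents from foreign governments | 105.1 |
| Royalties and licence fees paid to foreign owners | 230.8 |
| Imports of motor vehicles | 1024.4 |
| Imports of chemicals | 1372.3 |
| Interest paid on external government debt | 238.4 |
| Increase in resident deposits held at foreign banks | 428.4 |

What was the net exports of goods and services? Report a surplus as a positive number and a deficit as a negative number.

Goods: -1372.3 - 1726.2 - 1024.4 + 2491.8 + 2290.2 = 659.1
Services: 284.8 + 370.0 - 230.8 + 335.6 = 759.6
Trade balance = 659.1 + 759.6 = 1418.7
(Excluded from the trade balance — financial account: foreign purchases of equities on the domestic stock exchange 652.0, foreign purchases of domestic corporate bonds 533.6, increase in resident deposits held at foreign banks 428.4; primary income: interest received on holdings of foreign bonds 160.1, dividends received from foreign subsidiaries of resident firms 195.4, interest paid on external government debt 238.4; capital account: debt forgiveness received from foreign official creditors 109.1, acquisition of foreign patents and trademarks (non-produced assets) 130.6; secondary income: contributions paid to international organisations 122.9, pension payments received by residents from foreign governments 105.1.)

1418.7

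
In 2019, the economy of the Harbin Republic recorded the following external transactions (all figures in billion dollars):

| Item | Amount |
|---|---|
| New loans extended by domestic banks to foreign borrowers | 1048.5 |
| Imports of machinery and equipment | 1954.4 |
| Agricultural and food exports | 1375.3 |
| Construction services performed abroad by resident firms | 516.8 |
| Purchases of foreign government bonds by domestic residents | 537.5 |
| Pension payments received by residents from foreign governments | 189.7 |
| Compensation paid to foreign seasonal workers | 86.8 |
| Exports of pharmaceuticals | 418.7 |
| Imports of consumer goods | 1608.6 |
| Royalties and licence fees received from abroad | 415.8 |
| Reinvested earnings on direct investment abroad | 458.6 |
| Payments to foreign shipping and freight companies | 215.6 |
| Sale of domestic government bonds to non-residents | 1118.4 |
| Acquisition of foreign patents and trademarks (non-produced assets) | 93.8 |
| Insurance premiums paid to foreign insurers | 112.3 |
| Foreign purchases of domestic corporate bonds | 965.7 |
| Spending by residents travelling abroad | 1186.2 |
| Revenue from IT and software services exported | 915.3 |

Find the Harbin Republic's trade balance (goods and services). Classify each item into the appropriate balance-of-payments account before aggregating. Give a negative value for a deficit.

Goods: -1608.6 + 1375.3 - 1954.4 + 418.7 = -1769.0
Services: -112.3 + 516.8 + 415.8 - 1186.2 + 915.3 - 215.6 = 333.8
Trade balance = -1769.0 + 333.8 = -1435.2
(Excluded from the trade balance — financial account: new loans extended by domestic banks to foreign borrowers 1048.5, purchases of foreign government bonds by domestic residents 537.5, sale of domestic government bonds to non-residents 1118.4, foreign purchases of domestic corporate bonds 965.7; secondary income: pension payments received by residents from foreign governments 189.7; primary income: compensation paid to foreign seasonal workers 86.8, reinvested earnings on direct investment abroad 458.6; capital account: acquisition of foreign patents and trademarks (non-produced assets) 93.8.)

-1435.2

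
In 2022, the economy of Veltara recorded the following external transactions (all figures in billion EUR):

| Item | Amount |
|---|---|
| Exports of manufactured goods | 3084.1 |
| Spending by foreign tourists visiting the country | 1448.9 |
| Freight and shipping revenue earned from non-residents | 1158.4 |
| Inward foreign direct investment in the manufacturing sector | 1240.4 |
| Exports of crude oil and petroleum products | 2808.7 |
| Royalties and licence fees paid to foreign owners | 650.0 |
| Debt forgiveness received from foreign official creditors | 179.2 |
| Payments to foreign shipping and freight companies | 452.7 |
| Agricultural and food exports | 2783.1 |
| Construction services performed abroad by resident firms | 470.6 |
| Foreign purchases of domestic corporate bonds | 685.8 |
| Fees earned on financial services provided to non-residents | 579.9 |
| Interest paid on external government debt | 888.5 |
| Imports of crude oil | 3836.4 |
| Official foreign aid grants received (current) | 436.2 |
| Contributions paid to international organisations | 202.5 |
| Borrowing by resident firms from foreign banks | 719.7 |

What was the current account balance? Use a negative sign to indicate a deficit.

Goods: 2783.1 + 2808.7 - 3836.4 + 3084.1 = 4839.5
Services: 579.9 + 1158.4 - 650.0 + 1448.9 + 470.6 - 452.7 = 2555.1
Primary income: -888.5
Secondary income: 436.2 - 202.5 = 233.7
Current account = 4839.5 + 2555.1 + (-888.5) + 233.7 = 6739.8
(Excluded from the current account — financial account: inward foreign direct investment in the manufacturing sector 1240.4, foreign purchases of domestic corporate bonds 685.8, borrowing by resident firms from foreign banks 719.7; capital account: debt forgiveness received from foreign official creditors 179.2.)

6739.8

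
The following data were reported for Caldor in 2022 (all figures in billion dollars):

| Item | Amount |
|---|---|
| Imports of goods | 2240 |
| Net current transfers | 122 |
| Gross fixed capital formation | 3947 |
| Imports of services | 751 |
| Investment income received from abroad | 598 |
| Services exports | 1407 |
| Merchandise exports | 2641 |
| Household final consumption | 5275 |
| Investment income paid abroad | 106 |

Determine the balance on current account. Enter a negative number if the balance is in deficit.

Goods balance = 2641 - 2240 = 401
Services balance = 1407 - 751 = 656
Trade balance (goods + services) = 401 + 656 = 1057
Net primary income = 598 - 106 = 492
Net secondary income = 122
Current account = 1057 + 492 + 122 = 1671

1671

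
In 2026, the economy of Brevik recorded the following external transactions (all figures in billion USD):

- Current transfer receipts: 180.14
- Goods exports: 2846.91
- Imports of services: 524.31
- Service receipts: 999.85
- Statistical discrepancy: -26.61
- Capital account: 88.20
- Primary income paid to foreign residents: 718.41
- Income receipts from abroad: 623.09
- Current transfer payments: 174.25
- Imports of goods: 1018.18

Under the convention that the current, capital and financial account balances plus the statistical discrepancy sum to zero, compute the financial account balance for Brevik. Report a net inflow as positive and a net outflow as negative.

-2276.43

Goods balance = 2846.91 - 1018.18 = 1828.73
Services balance = 999.85 - 524.31 = 475.54
Trade balance (goods + services) = 1828.73 + 475.54 = 2304.27
Net primary income = 623.09 - 718.41 = -95.32
Net secondary income = 180.14 - 174.25 = 5.89
Current account = 2304.27 + (-95.32) + 5.89 = 2214.84
Financial account = -(2214.84 + 88.20 + (-26.61)) = -2276.43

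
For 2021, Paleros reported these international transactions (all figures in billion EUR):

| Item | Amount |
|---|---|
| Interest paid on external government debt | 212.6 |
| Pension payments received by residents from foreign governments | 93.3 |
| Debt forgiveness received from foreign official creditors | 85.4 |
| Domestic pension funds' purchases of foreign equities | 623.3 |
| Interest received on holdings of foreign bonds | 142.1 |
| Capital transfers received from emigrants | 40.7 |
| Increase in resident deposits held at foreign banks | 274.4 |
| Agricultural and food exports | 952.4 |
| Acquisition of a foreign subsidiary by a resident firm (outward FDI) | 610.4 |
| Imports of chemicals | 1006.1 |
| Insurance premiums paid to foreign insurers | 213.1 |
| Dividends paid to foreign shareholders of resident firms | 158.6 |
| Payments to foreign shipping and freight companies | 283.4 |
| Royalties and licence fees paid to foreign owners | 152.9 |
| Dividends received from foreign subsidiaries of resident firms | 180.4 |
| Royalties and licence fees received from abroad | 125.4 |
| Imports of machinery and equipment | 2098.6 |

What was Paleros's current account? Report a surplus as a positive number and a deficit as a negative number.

Goods: -2098.6 + 952.4 - 1006.1 = -2152.3
Services: -283.4 + 125.4 - 152.9 - 213.1 = -524.0
Primary income: 180.4 - 158.6 - 212.6 + 142.1 = -48.7
Secondary income: 93.3
Current account = (-2152.3) + (-524.0) + (-48.7) + 93.3 = -2631.7
(Excluded from the current account — capital account: debt forgiveness received from foreign official creditors 85.4, capital transfers received from emigrants 40.7; financial account: domestic pension funds' purchases of foreign equities 623.3, increase in resident deposits held at foreign banks 274.4, acquisition of a foreign subsidiary by a resident firm (outward FDI) 610.4.)

-2631.7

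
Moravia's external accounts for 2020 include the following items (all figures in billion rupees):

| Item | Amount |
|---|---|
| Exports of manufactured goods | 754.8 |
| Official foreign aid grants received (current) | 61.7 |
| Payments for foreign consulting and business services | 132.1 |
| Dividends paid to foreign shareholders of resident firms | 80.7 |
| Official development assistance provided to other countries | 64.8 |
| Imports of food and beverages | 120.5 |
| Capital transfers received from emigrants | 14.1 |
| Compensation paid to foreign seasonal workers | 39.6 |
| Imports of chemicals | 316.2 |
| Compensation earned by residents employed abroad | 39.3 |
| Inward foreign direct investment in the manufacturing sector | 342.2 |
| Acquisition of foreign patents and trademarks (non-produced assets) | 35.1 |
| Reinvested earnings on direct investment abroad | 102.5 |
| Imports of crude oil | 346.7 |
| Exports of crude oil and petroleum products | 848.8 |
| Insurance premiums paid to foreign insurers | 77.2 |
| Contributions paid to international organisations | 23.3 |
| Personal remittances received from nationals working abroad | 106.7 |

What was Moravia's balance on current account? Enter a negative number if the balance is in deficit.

Goods: 754.8 + 848.8 - 346.7 - 316.2 - 120.5 = 820.2
Services: -77.2 - 132.1 = -209.3
Primary income: -39.6 + 102.5 + 39.3 - 80.7 = 21.5
Secondary income: -23.3 + 106.7 - 64.8 + 61.7 = 80.3
Current account = 820.2 + (-209.3) + 21.5 + 80.3 = 712.7
(Excluded from the current account — capital account: capital transfers received from emigrants 14.1, acquisition of foreign patents and trademarks (non-produced assets) 35.1; financial account: inward foreign direct investment in the manufacturing sector 342.2.)

712.7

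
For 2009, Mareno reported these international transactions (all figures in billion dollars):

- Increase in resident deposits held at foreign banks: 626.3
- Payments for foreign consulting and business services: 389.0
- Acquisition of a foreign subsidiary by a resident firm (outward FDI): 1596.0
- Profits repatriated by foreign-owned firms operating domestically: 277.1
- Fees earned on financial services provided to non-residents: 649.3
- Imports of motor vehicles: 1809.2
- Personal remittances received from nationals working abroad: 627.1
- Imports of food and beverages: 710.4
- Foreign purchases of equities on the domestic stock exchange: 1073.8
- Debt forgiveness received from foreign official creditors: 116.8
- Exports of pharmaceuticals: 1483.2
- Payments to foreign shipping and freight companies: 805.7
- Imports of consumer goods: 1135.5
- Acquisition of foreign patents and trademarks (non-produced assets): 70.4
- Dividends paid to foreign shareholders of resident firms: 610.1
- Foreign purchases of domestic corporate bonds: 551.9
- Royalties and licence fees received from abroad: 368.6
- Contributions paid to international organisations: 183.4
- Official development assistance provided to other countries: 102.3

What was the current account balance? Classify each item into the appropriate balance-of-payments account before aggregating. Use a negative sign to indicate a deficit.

Goods: 1483.2 - 1809.2 - 1135.5 - 710.4 = -2171.9
Services: -805.7 + 649.3 - 389.0 + 368.6 = -176.8
Primary income: -610.1 - 277.1 = -887.2
Secondary income: -183.4 - 102.3 + 627.1 = 341.4
Current account = (-2171.9) + (-176.8) + (-887.2) + 341.4 = -2894.5
(Excluded from the current account — financial account: increase in resident deposits held at foreign banks 626.3, acquisition of a foreign subsidiary by a resident firm (outward FDI) 1596.0, foreign purchases of equities on the domestic stock exchange 1073.8, foreign purchases of domestic corporate bonds 551.9; capital account: debt forgiveness received from foreign official creditors 116.8, acquisition of foreign patents and trademarks (non-produced assets) 70.4.)

-2894.5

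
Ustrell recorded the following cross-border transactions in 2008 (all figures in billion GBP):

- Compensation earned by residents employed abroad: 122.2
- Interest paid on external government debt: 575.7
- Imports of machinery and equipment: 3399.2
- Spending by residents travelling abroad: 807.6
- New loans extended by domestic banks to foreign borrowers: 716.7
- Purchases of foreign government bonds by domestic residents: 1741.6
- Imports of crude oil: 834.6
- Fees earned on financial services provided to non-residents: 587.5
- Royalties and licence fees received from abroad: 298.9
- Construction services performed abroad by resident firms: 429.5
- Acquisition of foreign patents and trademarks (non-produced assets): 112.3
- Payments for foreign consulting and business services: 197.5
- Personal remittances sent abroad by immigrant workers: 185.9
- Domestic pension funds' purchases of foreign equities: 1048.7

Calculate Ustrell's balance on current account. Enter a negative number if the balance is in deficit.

-4562.4

Goods: -834.6 - 3399.2 = -4233.8
Services: 587.5 - 807.6 + 298.9 - 197.5 + 429.5 = 310.8
Primary income: 122.2 - 575.7 = -453.5
Secondary income: -185.9
Current account = (-4233.8) + 310.8 + (-453.5) + (-185.9) = -4562.4
(Excluded from the current account — financial account: new loans extended by domestic banks to foreign borrowers 716.7, purchases of foreign government bonds by domestic residents 1741.6, domestic pension funds' purchases of foreign equities 1048.7; capital account: acquisition of foreign patents and trademarks (non-produced assets) 112.3.)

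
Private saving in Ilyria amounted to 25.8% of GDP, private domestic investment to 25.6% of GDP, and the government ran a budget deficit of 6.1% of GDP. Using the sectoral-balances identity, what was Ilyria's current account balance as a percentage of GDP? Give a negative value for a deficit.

-5.9

By the sectoral-balances identity, CA = (S_private - I) + (T - G).
Private balance = 25.8 - 25.6 = 0.2
Government balance (T - G) = -6.1
CA = 0.2 + (-6.1) = -5.9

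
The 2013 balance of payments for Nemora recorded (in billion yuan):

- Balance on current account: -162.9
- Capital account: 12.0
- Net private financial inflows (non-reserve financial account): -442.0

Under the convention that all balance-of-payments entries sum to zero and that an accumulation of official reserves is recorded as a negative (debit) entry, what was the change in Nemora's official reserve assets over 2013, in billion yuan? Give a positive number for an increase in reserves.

-592.9

Official reserve transactions balance = -((-162.9) + 12.0 + (-442.0)) = 592.9
An accumulation of reserves is recorded as a debit (negative entry), so the change in the stock of reserves is the negative of that balance.
Change in official reserves = -(592.9) = -592.9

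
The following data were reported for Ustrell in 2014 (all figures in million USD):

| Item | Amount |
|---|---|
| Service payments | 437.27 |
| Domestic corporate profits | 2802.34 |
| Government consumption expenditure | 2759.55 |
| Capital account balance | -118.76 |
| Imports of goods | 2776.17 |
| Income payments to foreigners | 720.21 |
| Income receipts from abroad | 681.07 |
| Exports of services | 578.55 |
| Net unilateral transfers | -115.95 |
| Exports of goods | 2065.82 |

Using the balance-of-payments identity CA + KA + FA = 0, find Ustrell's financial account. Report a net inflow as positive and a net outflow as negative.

Goods balance = 2065.82 - 2776.17 = -710.35
Services balance = 578.55 - 437.27 = 141.28
Trade balance (goods + services) = -710.35 + 141.28 = -569.07
Net primary income = 681.07 - 720.21 = -39.14
Net secondary income = -115.95
Current account = -569.07 + (-39.14) + (-115.95) = -724.16
Financial account = -(-724.16 + (-118.76)) = 842.92

842.92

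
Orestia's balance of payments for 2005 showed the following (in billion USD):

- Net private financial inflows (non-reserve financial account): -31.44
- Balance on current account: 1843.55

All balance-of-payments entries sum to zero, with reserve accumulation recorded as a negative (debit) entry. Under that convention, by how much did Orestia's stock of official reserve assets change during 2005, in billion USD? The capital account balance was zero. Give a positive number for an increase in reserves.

Official reserve transactions balance = -(1843.55 + (-31.44)) = -1812.11
An accumulation of reserves is recorded as a debit (negative entry), so the change in the stock of reserves is the negative of that balance.
Change in official reserves = -(-1812.11) = 1812.11

1812.11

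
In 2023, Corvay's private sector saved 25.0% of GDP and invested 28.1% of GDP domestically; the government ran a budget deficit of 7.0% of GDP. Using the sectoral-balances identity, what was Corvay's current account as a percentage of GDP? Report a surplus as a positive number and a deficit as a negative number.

-10.1

By the sectoral-balances identity, CA = (S_private - I) + (T - G).
Private balance = 25.0 - 28.1 = -3.1
Government balance (T - G) = -7.0
CA = -3.1 + (-7.0) = -10.1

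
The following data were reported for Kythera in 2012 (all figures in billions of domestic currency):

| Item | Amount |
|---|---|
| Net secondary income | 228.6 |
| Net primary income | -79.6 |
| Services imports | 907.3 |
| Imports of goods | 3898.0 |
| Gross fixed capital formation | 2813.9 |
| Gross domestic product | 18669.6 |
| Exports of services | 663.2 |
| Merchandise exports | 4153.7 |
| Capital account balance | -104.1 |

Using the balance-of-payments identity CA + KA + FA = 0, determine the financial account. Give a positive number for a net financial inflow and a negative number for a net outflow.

Goods balance = 4153.7 - 3898.0 = 255.7
Services balance = 663.2 - 907.3 = -244.1
Trade balance (goods + services) = 255.7 + (-244.1) = 11.6
Net primary income = -79.6
Net secondary income = 228.6
Current account = 11.6 + (-79.6) + 228.6 = 160.6
Financial account = -(160.6 + (-104.1)) = -56.5

-56.5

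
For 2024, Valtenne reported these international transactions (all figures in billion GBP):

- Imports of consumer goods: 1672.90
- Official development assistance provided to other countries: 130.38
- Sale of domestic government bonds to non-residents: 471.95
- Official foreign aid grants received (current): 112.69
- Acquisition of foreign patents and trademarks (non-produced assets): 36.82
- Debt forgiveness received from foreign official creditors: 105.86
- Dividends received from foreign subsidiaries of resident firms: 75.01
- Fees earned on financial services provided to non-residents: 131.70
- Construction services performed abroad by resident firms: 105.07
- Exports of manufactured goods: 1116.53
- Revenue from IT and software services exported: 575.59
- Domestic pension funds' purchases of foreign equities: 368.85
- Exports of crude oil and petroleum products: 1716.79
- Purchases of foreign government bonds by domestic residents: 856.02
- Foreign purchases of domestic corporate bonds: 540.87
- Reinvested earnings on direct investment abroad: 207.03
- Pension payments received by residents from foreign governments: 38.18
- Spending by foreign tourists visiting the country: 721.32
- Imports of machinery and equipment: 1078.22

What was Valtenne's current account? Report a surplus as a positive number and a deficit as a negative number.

1918.41

Goods: -1672.90 + 1716.79 + 1116.53 - 1078.22 = 82.20
Services: 721.32 + 131.70 + 575.59 + 105.07 = 1533.68
Primary income: 75.01 + 207.03 = 282.04
Secondary income: -130.38 + 112.69 + 38.18 = 20.49
Current account = 82.20 + 1533.68 + 282.04 + 20.49 = 1918.41
(Excluded from the current account — financial account: sale of domestic government bonds to non-residents 471.95, domestic pension funds' purchases of foreign equities 368.85, purchases of foreign government bonds by domestic residents 856.02, foreign purchases of domestic corporate bonds 540.87; capital account: acquisition of foreign patents and trademarks (non-produced assets) 36.82, debt forgiveness received from foreign official creditors 105.86.)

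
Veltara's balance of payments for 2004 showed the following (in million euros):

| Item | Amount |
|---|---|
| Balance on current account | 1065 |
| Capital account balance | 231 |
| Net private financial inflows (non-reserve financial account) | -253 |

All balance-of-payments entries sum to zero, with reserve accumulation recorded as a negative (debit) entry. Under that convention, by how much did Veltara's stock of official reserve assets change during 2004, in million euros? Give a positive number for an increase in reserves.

Official reserve transactions balance = -(1065 + 231 + (-253)) = -1043
An accumulation of reserves is recorded as a debit (negative entry), so the change in the stock of reserves is the negative of that balance.
Change in official reserves = -(-1043) = 1043

1043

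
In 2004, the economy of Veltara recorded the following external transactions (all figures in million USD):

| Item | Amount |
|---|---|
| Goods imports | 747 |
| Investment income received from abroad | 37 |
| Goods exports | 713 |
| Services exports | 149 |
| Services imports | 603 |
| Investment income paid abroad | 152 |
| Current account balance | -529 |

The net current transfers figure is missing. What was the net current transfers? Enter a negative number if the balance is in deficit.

74

Current account = goods balance + services balance + net primary income + net secondary income
Sum of the known components = -603
Net current transfers = CA - (known components) = -529 - (-603) = 74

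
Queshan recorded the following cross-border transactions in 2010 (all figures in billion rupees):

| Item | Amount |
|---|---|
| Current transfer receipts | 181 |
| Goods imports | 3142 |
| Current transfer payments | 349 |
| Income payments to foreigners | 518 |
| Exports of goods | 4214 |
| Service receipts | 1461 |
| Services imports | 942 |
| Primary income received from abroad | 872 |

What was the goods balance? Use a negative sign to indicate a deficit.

1072

Goods balance = 4214 - 3142 = 1072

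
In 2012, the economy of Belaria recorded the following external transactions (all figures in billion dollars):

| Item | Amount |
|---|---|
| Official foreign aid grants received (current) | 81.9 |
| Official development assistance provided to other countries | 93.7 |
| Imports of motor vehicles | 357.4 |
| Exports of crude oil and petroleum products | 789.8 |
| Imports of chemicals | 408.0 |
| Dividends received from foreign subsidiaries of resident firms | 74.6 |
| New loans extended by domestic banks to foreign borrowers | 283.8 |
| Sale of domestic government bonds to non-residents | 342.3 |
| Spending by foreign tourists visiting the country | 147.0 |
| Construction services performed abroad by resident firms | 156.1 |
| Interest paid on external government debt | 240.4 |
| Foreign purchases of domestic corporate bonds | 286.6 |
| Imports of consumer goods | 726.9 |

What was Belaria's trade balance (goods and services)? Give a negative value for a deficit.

-399.4

Goods: 789.8 - 357.4 - 408.0 - 726.9 = -702.5
Services: 147.0 + 156.1 = 303.1
Trade balance = -702.5 + 303.1 = -399.4
(Excluded from the trade balance — secondary income: official foreign aid grants received (current) 81.9, official development assistance provided to other countries 93.7; primary income: dividends received from foreign subsidiaries of resident firms 74.6, interest paid on external government debt 240.4; financial account: new loans extended by domestic banks to foreign borrowers 283.8, sale of domestic government bonds to non-residents 342.3, foreign purchases of domestic corporate bonds 286.6.)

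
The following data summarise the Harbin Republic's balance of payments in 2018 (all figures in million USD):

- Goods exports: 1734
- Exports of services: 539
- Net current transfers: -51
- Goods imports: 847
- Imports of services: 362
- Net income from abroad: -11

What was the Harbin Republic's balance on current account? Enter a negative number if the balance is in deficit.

Goods balance = 1734 - 847 = 887
Services balance = 539 - 362 = 177
Trade balance (goods + services) = 887 + 177 = 1064
Net primary income = -11
Net secondary income = -51
Current account = 1064 + (-11) + (-51) = 1002

1002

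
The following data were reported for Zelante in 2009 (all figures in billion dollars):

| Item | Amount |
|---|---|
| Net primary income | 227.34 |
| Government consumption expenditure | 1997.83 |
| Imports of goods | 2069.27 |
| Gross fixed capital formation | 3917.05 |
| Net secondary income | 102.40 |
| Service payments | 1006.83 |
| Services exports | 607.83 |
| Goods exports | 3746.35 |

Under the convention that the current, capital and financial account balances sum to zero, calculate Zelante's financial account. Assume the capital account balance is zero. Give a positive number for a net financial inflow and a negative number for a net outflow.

Goods balance = 3746.35 - 2069.27 = 1677.08
Services balance = 607.83 - 1006.83 = -399.00
Trade balance (goods + services) = 1677.08 + (-399.00) = 1278.08
Net primary income = 227.34
Net secondary income = 102.40
Current account = 1278.08 + 227.34 + 102.40 = 1607.82
Financial account = -(1607.82) = -1607.82

-1607.82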